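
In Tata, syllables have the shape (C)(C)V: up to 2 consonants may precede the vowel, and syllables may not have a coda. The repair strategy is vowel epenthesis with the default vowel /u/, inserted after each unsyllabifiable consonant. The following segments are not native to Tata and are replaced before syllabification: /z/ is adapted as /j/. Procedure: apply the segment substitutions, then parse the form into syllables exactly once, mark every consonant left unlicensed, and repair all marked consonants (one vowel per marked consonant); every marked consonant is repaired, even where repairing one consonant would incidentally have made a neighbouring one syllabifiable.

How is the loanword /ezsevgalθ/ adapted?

Substitution: /z/ → /j/, giving /ejsevgalθ/.
Under (C)(C)V, the unsyllabifiable consonants are /l/, /θ/ (no codas are permitted; onsets may contain at most 2 consonants).
Inserting the epenthetic vowel yields /l/ → /lu/, /θ/ → /θu/.

ejsevgaluθu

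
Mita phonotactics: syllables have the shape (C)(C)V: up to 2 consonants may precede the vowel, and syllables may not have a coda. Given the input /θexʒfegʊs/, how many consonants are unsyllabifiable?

Syllabifying with onset maximization leaves /x/, /s/ stranded (no codas are permitted; onsets may contain at most 2 consonants).

2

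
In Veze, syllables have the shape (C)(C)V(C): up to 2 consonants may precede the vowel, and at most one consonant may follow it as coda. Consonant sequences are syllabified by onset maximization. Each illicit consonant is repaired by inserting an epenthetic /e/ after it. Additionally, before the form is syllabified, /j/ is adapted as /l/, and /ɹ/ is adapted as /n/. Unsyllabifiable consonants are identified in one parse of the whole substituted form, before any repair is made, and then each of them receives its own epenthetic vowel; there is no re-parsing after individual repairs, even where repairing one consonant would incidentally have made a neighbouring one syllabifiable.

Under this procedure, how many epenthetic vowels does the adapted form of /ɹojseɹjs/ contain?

After substitution the input is /nolsenls/.
The unsyllabifiable consonants are /l/, /s/; each receives one epenthetic vowel.

2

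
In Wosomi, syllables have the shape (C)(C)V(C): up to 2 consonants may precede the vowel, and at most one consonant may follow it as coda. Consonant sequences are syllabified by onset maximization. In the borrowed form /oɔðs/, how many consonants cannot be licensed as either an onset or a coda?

Under (C)(C)V(C), the unsyllabifiable consonants are /s/ (at most one coda consonant is licensed; onsets may contain at most 2 consonants).

1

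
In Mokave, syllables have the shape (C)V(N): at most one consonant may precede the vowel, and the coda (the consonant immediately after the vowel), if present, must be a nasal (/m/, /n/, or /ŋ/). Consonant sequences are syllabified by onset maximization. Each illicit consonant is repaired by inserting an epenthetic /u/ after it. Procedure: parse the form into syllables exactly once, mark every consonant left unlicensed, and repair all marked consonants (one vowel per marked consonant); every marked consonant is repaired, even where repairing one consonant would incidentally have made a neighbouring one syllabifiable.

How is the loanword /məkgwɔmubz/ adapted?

məkuguwɔmubuzu

Under (C)V(N), the unsyllabifiable consonants are /k/, /g/, /b/, /z/ (only a nasal (/m/, /n/, or /ŋ/) is licensed in coda position; onsets are limited to one consonant).
Inserting the epenthetic vowel yields /k/ → /ku/, /g/ → /gu/, /b/ → /bu/, /z/ → /zu/.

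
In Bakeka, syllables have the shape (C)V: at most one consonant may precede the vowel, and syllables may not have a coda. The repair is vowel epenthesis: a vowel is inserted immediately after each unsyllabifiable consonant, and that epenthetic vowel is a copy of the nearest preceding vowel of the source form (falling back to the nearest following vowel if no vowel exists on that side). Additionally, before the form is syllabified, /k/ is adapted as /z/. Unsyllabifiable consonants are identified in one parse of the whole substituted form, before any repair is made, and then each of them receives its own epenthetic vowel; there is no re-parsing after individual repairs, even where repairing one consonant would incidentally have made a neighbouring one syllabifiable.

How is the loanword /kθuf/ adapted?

zuθufu

Substitution: /k/ → /z/, giving /zθuf/.
Syllabifying with onset maximization leaves /z/, /f/ stranded (no codas are permitted; onsets are limited to one consonant).
Each unlicensed consonant becomes the onset of a new syllable: /z/ → /zu/, /f/ → /fu/.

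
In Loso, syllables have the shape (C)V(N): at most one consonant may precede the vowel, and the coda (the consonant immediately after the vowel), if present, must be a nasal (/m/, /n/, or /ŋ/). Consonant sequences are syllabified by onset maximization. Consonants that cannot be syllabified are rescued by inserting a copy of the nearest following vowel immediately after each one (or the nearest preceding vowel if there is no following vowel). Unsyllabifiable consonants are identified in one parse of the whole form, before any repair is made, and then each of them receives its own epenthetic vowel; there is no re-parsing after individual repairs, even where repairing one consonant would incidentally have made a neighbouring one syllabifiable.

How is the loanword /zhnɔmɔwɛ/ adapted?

zɔhɔnɔmɔwɛ

The consonants /z/, /h/ cannot be parsed into a legal (C)V(N) syllable (only a nasal (/m/, /n/, or /ŋ/) is licensed in coda position; onsets are limited to one consonant).
Epenthesis after each stranded consonant: /z/ → /zɔ/, /h/ → /hɔ/.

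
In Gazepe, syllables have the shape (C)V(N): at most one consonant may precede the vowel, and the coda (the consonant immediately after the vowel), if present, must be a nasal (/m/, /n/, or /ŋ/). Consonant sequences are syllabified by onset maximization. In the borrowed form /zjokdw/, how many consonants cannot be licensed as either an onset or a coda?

4

Under (C)V(N), the unsyllabifiable consonants are /z/, /k/, /d/, /w/ (only a nasal (/m/, /n/, or /ŋ/) is licensed in coda position; onsets are limited to one consonant).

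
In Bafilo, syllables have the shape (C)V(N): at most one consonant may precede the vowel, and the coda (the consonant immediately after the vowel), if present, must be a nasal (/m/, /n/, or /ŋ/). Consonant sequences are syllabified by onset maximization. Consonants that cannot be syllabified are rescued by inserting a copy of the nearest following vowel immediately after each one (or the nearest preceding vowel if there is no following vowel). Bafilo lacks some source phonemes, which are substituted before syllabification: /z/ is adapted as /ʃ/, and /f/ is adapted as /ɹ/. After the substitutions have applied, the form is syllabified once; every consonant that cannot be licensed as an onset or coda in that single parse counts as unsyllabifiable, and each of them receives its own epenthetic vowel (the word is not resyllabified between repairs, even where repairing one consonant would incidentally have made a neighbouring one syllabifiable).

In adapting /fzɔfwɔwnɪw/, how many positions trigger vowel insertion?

4

After substitution the input is /ɹʃɔɹwɔwnɪw/.
The unsyllabifiable consonants are /ɹ/, /ɹ/, /w/, /w/; each receives one epenthetic vowel.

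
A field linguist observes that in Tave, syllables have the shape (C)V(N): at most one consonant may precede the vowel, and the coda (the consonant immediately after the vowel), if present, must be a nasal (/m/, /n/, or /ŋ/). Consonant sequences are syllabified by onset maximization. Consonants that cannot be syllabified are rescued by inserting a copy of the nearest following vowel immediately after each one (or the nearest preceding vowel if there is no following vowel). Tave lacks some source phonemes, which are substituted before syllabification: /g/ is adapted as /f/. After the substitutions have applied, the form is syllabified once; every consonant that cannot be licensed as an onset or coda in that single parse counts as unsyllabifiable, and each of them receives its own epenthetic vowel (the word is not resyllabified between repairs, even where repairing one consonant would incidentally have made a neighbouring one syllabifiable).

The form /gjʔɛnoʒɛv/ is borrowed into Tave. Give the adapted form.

fɛjɛʔɛnoʒɛvɛ

Substitution: /g/ → /f/, giving /fjʔɛnoʒɛv/.
Syllabifying with onset maximization leaves /f/, /j/, /v/ stranded (only a nasal (/m/, /n/, or /ŋ/) is licensed in coda position; onsets are limited to one consonant).
Epenthesis after each stranded consonant: /f/ → /fɛ/, /j/ → /jɛ/, /v/ → /vɛ/.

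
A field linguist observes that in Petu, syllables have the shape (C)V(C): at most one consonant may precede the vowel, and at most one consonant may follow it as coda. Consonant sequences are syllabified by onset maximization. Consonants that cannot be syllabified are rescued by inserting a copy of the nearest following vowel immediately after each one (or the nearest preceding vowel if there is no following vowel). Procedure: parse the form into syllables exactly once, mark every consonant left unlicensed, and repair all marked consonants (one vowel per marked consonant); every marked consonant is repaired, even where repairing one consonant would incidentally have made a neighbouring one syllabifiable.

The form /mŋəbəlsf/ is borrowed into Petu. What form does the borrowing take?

Under (C)V(C), the unsyllabifiable consonants are /m/, /s/, /f/ (at most one coda consonant is licensed; onsets are limited to one consonant).
Inserting the epenthetic vowel yields /m/ → /mə/, /s/ → /sə/, /f/ → /fə/.

məŋəbəlsəfə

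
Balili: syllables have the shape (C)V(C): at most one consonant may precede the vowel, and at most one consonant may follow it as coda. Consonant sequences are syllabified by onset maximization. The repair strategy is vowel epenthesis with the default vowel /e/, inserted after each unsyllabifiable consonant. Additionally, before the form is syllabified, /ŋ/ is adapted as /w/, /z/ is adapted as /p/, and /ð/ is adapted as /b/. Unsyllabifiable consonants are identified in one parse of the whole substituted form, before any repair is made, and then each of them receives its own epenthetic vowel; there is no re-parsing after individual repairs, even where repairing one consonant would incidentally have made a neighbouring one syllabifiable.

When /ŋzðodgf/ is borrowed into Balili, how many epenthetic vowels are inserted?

4

After substitution the input is /wpbodgf/.
The unsyllabifiable consonants are /w/, /p/, /g/, /f/; each receives one epenthetic vowel.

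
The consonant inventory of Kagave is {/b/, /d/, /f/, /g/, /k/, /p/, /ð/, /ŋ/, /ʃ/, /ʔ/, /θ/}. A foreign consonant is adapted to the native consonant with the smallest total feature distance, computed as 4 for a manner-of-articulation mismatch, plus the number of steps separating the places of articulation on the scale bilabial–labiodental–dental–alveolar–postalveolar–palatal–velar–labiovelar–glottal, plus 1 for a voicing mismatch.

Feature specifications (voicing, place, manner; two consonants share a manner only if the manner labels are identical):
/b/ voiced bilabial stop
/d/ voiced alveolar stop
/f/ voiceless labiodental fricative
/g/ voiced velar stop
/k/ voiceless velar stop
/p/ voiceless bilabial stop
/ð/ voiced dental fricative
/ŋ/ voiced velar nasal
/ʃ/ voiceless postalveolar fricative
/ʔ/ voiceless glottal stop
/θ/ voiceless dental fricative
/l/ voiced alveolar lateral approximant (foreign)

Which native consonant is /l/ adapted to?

/d/ is closest: manner differs (lateral approximant→stop, +4), place distance 0 (alveolar→alveolar), same voicing; total 4. Next closest is /ð/ at distance 5.

d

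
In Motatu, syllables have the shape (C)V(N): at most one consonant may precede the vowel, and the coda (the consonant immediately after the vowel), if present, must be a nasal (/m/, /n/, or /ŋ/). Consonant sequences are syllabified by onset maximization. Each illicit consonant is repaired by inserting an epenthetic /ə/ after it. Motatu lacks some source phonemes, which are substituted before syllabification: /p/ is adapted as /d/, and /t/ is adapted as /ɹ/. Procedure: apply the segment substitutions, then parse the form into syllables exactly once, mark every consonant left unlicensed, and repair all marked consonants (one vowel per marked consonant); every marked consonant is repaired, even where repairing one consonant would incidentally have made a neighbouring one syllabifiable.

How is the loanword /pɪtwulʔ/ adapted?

Substitution: /p/ → /d/, /t/ → /ɹ/, giving /dɪɹwulʔ/.
Syllabifying with onset maximization leaves /ɹ/, /l/, /ʔ/ stranded (only a nasal (/m/, /n/, or /ŋ/) is licensed in coda position; onsets are limited to one consonant).
Epenthesis after each stranded consonant: /ɹ/ → /ɹə/, /l/ → /lə/, /ʔ/ → /ʔə/.

dɪɹəwuləʔə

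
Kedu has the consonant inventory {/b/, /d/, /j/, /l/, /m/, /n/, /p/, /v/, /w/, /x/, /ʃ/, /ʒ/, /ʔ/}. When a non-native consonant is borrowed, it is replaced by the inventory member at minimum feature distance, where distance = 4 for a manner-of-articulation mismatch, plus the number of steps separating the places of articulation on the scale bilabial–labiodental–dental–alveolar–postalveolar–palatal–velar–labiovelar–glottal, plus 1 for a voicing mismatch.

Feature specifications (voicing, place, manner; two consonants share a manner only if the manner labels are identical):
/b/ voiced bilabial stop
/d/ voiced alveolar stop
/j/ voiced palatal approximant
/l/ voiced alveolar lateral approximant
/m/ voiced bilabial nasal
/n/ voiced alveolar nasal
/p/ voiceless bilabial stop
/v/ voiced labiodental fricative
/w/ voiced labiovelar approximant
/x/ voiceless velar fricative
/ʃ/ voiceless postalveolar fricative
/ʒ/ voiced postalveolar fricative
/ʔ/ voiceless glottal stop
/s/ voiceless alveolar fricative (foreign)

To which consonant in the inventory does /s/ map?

/ʃ/ is closest: same manner (fricative), place distance 1 (alveolar→postalveolar), same voicing; total 1. Next closest is /ʒ/ at distance 2.

ʃ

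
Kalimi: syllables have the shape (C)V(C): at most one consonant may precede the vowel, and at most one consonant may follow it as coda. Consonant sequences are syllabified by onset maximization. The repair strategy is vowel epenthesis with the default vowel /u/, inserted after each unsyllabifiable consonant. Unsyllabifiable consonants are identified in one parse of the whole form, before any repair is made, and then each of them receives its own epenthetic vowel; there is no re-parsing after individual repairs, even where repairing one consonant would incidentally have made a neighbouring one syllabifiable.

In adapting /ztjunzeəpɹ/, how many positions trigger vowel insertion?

3

The unsyllabifiable consonants are /z/, /t/, /ɹ/; each receives one epenthetic vowel.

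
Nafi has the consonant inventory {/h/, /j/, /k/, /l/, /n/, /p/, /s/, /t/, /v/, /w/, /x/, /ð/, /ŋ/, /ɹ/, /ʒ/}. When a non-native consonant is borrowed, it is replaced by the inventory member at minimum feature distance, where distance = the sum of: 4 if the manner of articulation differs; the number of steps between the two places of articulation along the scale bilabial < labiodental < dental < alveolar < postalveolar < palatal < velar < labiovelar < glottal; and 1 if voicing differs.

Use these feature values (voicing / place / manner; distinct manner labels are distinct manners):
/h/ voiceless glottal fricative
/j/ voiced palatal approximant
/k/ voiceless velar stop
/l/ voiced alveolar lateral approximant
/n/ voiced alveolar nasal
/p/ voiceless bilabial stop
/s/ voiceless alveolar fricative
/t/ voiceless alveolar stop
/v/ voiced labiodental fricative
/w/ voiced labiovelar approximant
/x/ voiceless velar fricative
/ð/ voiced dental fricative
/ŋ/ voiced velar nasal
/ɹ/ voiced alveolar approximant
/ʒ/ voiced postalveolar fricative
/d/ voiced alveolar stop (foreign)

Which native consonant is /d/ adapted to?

/t/ is closest: same manner (stop), place distance 0 (alveolar→alveolar), voicing differs (+1); total 1. Next closest is /k/ at distance 4.

t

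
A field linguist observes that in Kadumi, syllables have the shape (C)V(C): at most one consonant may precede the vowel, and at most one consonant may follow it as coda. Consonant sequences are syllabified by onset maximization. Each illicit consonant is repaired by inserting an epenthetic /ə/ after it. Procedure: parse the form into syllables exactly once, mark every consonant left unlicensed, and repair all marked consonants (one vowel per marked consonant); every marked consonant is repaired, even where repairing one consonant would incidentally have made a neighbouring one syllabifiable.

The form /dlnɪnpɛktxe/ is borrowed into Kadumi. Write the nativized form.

dələnɪnpɛktəxe

The consonants /d/, /l/, /t/ cannot be parsed into a legal (C)V(C) syllable (at most one coda consonant is licensed; onsets are limited to one consonant).
Inserting the epenthetic vowel yields /d/ → /də/, /l/ → /lə/, /t/ → /tə/.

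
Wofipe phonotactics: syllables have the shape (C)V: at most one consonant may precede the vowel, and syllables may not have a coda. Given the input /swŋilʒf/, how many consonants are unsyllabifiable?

5

The consonants /s/, /w/, /l/, /ʒ/, /f/ cannot be parsed into a legal (C)V syllable (no codas are permitted; onsets are limited to one consonant).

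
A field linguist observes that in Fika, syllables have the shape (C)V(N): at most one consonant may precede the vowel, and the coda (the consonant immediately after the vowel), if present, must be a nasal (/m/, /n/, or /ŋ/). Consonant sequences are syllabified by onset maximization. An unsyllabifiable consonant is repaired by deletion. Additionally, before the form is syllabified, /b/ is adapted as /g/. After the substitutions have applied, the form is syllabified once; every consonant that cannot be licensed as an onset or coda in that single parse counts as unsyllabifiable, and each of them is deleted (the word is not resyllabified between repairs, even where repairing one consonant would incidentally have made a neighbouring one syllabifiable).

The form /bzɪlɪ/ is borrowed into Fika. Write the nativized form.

Substitution: /b/ → /g/, giving /gzɪlɪ/.
The consonants /g/ cannot be parsed into a legal (C)V(N) syllable (only a nasal (/m/, /n/, or /ŋ/) is licensed in coda position; onsets are limited to one consonant).
Deletion applies to /g/.

zɪlɪ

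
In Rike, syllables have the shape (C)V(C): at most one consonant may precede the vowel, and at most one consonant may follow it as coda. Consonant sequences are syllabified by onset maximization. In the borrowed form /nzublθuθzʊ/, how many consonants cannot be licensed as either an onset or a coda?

2

Syllabifying with onset maximization leaves /n/, /l/ stranded (at most one coda consonant is licensed; onsets are limited to one consonant).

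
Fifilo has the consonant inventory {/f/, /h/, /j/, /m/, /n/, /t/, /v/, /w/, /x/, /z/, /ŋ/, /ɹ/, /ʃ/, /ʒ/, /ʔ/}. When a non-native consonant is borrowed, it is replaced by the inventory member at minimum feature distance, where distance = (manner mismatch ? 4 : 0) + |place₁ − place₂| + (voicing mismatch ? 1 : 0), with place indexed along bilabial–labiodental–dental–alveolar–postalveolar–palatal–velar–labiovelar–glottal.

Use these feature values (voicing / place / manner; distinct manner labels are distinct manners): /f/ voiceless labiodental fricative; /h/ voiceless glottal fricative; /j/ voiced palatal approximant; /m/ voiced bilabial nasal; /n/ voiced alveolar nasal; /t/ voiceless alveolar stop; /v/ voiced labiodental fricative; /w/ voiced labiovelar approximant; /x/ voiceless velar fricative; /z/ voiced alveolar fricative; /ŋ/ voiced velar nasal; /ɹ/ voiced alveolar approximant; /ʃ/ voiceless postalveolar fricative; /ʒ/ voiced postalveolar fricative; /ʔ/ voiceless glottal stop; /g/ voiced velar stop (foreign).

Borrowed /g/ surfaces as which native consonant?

ʔ

/ʔ/ is closest: same manner (stop), place distance 2 (velar→glottal), voicing differs (+1); total 3. Next closest is /t/ at distance 4.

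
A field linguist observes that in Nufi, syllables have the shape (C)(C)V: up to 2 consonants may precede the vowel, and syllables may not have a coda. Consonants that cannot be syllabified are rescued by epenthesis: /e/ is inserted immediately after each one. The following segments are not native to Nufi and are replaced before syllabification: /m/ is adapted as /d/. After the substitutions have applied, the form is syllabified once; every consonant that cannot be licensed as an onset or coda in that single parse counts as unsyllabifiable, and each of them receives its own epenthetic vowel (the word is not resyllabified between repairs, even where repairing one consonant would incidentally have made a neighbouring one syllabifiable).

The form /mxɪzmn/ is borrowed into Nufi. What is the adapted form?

Substitution: /m/ → /d/, giving /dxɪzdn/.
Under (C)(C)V, the unsyllabifiable consonants are /z/, /d/, /n/ (no codas are permitted; onsets may contain at most 2 consonants).
Each unlicensed consonant becomes the onset of a new syllable: /z/ → /ze/, /d/ → /de/, /n/ → /ne/.

dxɪzedene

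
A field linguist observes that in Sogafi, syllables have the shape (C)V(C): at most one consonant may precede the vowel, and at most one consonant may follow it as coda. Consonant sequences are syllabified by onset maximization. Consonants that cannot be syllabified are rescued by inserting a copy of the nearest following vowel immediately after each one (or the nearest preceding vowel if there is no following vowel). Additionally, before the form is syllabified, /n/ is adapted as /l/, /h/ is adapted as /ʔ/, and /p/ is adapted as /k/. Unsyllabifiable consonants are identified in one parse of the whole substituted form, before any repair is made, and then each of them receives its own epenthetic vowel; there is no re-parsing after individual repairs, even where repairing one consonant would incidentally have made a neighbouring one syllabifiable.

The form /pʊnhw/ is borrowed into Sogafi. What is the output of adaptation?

kʊlʔʊwʊ

Substitution: /p/ → /k/, /n/ → /l/, /h/ → /ʔ/, giving /kʊlʔw/.
Under (C)V(C), the unsyllabifiable consonants are /ʔ/, /w/ (at most one coda consonant is licensed; onsets are limited to one consonant).
Inserting the epenthetic vowel yields /ʔ/ → /ʔʊ/, /w/ → /wʊ/.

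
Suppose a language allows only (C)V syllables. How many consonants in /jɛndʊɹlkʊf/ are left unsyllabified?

4

Syllabifying with onset maximization leaves /n/, /ɹ/, /l/, /f/ stranded (no codas are permitted; onsets are limited to one consonant).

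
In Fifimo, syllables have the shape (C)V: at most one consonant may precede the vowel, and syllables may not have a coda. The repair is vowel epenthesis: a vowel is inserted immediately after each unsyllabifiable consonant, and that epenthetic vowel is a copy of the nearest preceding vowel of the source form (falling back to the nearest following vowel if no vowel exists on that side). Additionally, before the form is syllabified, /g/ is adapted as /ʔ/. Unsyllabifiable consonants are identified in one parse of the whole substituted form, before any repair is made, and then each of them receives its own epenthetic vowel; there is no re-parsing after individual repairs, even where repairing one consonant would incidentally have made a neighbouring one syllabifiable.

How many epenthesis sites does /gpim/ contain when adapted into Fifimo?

2

After substitution the input is /ʔpim/.
The unsyllabifiable consonants are /ʔ/, /m/; each receives one epenthetic vowel.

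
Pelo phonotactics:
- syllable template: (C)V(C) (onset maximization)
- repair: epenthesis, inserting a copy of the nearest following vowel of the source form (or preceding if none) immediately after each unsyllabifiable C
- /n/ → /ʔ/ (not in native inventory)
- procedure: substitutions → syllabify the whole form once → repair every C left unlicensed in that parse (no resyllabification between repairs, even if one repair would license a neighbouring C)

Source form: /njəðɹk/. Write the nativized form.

Substitution: /n/ → /ʔ/, giving /ʔjəðɹk/.
The consonants /ʔ/, /ɹ/, /k/ cannot be parsed into a legal (C)V(C) syllable (at most one coda consonant is licensed; onsets are limited to one consonant).
Each unlicensed consonant becomes the onset of a new syllable: /ʔ/ → /ʔə/, /ɹ/ → /ɹə/, /k/ → /kə/.

ʔəjəðɹəkə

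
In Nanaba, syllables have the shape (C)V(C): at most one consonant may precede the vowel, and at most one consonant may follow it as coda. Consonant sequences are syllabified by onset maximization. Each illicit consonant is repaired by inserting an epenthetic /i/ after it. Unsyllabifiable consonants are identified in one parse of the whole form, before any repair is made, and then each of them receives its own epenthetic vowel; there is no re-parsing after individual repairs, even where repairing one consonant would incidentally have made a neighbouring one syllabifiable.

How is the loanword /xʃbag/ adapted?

Syllabifying with onset maximization leaves /x/, /ʃ/ stranded (at most one coda consonant is licensed; onsets are limited to one consonant).
Each unlicensed consonant becomes the onset of a new syllable: /x/ → /xi/, /ʃ/ → /ʃi/.

xiʃibag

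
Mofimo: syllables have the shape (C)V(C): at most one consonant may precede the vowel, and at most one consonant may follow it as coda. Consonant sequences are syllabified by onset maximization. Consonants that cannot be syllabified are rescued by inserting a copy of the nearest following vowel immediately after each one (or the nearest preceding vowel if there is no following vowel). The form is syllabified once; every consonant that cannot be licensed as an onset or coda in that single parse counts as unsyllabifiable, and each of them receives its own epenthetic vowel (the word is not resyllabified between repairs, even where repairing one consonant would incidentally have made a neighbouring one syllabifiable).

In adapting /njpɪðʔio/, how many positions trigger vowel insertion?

2

The unsyllabifiable consonants are /n/, /j/; each receives one epenthetic vowel.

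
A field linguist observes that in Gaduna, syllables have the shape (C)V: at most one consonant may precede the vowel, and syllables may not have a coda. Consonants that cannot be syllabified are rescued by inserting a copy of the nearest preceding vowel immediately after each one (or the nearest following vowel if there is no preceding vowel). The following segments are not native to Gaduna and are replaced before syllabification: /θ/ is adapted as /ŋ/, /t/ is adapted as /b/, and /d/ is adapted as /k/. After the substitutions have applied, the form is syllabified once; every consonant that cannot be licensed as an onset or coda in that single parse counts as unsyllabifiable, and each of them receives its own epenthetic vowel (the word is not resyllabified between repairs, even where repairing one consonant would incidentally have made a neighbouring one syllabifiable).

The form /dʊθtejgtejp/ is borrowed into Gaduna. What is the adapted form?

Substitution: /d/ → /k/, /θ/ → /ŋ/, /t/ → /b/, giving /kʊŋbejgbejp/.
Syllabifying with onset maximization leaves /ŋ/, /j/, /g/, /j/, /p/ stranded (no codas are permitted; onsets are limited to one consonant).
Each unlicensed consonant becomes the onset of a new syllable: /ŋ/ → /ŋʊ/, /j/ → /je/, /g/ → /ge/, /j/ → /je/, /p/ → /pe/.

kʊŋʊbejegebejepe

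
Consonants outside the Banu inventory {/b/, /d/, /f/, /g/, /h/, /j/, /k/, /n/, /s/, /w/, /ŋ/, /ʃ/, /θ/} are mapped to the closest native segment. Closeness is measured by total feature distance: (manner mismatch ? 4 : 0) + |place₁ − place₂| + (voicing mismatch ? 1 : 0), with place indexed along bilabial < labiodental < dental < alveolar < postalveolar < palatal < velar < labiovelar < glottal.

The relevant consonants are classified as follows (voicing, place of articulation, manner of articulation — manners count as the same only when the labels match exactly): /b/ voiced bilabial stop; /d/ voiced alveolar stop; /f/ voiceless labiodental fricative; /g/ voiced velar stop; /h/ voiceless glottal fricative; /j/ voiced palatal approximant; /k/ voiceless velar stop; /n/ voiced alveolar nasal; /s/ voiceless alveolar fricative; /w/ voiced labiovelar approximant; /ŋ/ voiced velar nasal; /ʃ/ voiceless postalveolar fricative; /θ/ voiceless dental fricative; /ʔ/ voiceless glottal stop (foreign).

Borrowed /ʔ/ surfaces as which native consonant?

k

/k/ is closest: same manner (stop), place distance 2 (glottal→velar), same voicing; total 2. Next closest is /g/ at distance 3.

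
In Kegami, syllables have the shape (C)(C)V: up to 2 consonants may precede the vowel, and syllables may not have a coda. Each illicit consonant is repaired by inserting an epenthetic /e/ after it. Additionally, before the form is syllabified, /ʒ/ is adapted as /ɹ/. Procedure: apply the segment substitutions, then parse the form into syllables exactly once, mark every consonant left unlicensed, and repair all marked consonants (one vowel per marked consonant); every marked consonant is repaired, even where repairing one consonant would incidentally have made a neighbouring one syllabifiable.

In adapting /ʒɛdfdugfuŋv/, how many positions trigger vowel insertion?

3

After substitution the input is /ɹɛdfdugfuŋv/.
The unsyllabifiable consonants are /d/, /ŋ/, /v/; each receives one epenthetic vowel.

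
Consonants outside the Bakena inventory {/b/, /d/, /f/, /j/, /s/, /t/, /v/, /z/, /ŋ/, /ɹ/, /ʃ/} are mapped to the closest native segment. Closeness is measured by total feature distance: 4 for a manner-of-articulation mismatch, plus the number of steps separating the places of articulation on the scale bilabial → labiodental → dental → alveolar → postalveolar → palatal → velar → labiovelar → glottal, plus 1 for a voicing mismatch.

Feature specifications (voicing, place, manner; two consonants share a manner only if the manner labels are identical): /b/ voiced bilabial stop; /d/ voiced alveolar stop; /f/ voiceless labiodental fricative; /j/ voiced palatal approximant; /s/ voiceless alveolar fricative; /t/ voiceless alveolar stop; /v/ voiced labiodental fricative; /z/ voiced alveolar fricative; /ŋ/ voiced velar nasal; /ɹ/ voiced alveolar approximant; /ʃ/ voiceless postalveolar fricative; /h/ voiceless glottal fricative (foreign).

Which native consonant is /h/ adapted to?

ʃ

/ʃ/ is closest: same manner (fricative), place distance 4 (glottal→postalveolar), same voicing; total 4. Next closest is /s/ at distance 5.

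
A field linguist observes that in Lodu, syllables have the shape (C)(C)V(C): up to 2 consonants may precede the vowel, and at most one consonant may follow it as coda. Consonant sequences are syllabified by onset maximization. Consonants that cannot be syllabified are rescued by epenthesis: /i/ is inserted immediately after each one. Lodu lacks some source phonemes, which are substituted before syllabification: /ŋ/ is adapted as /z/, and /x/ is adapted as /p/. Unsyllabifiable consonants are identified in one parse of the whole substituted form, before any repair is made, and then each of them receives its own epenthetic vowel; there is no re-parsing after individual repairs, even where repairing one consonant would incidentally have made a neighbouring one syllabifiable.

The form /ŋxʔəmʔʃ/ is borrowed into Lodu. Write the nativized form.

Substitution: /ŋ/ → /z/, /x/ → /p/, giving /zpʔəmʔʃ/.
The consonants /z/, /ʔ/, /ʃ/ cannot be parsed into a legal (C)(C)V(C) syllable (at most one coda consonant is licensed; onsets may contain at most 2 consonants).
Each unlicensed consonant becomes the onset of a new syllable: /z/ → /zi/, /ʔ/ → /ʔi/, /ʃ/ → /ʃi/.

zipʔəmʔiʃi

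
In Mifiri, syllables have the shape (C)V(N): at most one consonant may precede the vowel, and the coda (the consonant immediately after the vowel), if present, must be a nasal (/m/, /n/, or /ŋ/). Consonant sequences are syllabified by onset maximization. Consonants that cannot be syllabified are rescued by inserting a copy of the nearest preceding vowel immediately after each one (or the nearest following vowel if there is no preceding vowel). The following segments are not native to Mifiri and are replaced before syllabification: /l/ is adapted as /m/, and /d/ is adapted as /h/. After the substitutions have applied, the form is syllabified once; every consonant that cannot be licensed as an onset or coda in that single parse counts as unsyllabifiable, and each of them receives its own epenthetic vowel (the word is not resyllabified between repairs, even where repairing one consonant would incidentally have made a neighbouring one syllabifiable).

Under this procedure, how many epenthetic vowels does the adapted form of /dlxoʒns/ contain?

5

After substitution the input is /hmxoʒns/.
The unsyllabifiable consonants are /h/, /m/, /ʒ/, /n/, /s/; each receives one epenthetic vowel.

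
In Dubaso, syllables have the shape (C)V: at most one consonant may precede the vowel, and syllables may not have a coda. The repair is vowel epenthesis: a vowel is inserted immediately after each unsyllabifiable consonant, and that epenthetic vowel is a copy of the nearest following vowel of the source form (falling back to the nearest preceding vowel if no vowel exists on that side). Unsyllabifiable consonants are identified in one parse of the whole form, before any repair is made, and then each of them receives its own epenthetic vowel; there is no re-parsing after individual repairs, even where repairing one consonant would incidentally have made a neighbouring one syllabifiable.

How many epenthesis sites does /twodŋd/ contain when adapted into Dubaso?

The unsyllabifiable consonants are /t/, /d/, /ŋ/, /d/; each receives one epenthetic vowel.

4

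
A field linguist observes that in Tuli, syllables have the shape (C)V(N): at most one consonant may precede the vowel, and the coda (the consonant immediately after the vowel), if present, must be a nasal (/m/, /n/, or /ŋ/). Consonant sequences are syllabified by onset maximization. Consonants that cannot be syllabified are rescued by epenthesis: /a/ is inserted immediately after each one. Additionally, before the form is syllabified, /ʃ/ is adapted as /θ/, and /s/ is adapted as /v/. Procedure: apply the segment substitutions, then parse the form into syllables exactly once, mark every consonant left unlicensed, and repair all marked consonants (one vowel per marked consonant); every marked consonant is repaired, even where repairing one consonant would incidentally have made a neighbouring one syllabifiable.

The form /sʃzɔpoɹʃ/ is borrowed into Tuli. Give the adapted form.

vaθazɔpoɹaθa

Substitution: /s/ → /v/, /ʃ/ → /θ/, giving /vθzɔpoɹθ/.
Syllabifying with onset maximization leaves /v/, /θ/, /ɹ/, /θ/ stranded (only a nasal (/m/, /n/, or /ŋ/) is licensed in coda position; onsets are limited to one consonant).
Inserting the epenthetic vowel yields /v/ → /va/, /θ/ → /θa/, /ɹ/ → /ɹa/, /θ/ → /θa/.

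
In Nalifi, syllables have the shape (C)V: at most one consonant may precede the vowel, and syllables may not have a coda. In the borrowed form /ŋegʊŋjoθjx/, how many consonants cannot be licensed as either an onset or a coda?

The consonants /ŋ/, /θ/, /j/, /x/ cannot be parsed into a legal (C)V syllable (no codas are permitted; onsets are limited to one consonant).

4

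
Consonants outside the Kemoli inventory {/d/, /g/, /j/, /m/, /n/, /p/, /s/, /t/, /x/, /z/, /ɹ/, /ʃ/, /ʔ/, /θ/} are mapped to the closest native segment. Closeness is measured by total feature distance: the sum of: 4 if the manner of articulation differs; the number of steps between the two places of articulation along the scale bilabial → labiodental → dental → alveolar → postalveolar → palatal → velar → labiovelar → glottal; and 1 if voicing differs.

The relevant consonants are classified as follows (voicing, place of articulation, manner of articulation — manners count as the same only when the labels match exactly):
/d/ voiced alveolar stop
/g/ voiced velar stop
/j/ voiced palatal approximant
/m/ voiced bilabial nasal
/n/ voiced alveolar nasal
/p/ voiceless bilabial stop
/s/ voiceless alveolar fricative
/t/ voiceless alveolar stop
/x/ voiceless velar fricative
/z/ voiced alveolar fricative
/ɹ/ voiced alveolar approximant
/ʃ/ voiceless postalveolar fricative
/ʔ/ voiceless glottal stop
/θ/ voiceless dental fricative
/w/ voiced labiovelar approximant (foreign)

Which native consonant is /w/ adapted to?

/j/ is closest: same manner (approximant), place distance 2 (labiovelar→palatal), same voicing; total 2. Next closest is /ɹ/ at distance 4.

j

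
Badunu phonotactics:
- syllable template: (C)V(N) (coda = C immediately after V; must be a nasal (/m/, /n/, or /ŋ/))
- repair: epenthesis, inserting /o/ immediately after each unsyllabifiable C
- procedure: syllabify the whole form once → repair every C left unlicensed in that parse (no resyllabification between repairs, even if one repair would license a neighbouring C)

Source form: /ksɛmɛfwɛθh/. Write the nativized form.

kosɛmɛfowɛθoho

Syllabifying with onset maximization leaves /k/, /f/, /θ/, /h/ stranded (only a nasal (/m/, /n/, or /ŋ/) is licensed in coda position; onsets are limited to one consonant).
Each unlicensed consonant becomes the onset of a new syllable: /k/ → /ko/, /f/ → /fo/, /θ/ → /θo/, /h/ → /ho/.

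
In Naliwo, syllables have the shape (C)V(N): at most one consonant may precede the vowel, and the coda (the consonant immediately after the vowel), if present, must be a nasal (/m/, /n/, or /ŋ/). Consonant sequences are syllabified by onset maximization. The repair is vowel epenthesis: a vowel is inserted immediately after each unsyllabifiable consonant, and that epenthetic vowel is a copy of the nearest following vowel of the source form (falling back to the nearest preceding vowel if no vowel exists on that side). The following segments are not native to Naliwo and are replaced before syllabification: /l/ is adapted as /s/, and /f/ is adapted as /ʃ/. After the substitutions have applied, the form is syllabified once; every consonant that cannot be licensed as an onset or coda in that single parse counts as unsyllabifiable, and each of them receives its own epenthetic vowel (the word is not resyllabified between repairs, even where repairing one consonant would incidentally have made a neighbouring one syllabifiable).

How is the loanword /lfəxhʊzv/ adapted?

Substitution: /l/ → /s/, /f/ → /ʃ/, giving /sʃəxhʊzv/.
Under (C)V(N), the unsyllabifiable consonants are /s/, /x/, /z/, /v/ (only a nasal (/m/, /n/, or /ŋ/) is licensed in coda position; onsets are limited to one consonant).
Each unlicensed consonant becomes the onset of a new syllable: /s/ → /sə/, /x/ → /xʊ/, /z/ → /zʊ/, /v/ → /vʊ/.

səʃəxʊhʊzʊvʊ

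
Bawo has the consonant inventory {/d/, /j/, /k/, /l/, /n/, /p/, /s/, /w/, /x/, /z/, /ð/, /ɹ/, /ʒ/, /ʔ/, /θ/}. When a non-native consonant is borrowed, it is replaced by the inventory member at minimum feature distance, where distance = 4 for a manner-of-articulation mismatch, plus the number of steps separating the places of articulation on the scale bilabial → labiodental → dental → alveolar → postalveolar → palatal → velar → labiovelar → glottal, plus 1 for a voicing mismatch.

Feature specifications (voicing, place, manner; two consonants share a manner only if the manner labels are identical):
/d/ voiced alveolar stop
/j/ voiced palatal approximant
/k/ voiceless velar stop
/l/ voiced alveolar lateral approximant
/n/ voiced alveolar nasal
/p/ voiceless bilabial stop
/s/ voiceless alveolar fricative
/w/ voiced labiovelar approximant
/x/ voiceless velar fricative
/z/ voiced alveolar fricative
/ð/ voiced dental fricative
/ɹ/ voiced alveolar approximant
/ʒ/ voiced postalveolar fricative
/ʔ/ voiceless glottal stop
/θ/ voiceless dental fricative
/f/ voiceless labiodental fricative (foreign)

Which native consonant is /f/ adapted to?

θ

/θ/ is closest: same manner (fricative), place distance 1 (labiodental→dental), same voicing; total 1. Next closest is /s/ at distance 2.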